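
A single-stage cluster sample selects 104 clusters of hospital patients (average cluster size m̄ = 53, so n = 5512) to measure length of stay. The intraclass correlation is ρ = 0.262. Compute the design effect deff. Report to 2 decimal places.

14.62

deff = 1 + (53 − 1)·0.262 = 1 + 13.624 = 14.624.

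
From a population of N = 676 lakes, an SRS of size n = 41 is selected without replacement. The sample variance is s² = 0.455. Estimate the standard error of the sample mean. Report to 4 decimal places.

Under SRS without replacement, Var(ȳ) = (1 − f)·s²/n with f = n/N = 41/676 = 0.06065089.
Var(ȳ) = (1 − 0.06065089)·0.455/41 = 0.93934911·0.011097561 = 0.010424484.
SE(ȳ) = √(0.010424484) = 0.1021.

0.1021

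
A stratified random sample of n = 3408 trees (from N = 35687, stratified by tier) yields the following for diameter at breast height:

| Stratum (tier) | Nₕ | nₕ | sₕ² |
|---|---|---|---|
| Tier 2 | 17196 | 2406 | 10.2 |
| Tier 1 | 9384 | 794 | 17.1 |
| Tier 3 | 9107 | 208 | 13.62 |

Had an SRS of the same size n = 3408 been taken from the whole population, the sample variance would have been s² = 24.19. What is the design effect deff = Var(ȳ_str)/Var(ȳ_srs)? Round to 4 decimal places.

Var(ȳ_str) = Σ Wₕ²(1−fₕ)sₕ²/nₕ with Wₕ = Nₕ/35687:
  Tier 2: (17196/35687)²·(1−2406/17196)·10.2/2406 = 8.4660353 × 10^-4
  Tier 1: (9384/35687)²·(1−794/9384)·17.1/794 = 0.0013631282
  Tier 3: (9107/35687)²·(1−208/9107)·13.62/208 = 0.0041668727
  → Var(ȳ_str) = 0.0063766044.
Var(ȳ_srs) = (1 − 3408/35687)·24.19/3408 = 0.0064201668.
deff = 0.0063766044 / 0.0064201668 = 0.9932.

0.9932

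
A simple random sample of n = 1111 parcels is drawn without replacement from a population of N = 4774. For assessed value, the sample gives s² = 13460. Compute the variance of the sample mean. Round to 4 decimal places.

9.2958

Under SRS without replacement, Var(ȳ) = (1 − f)·s²/n with f = n/N = 1111/4774 = 0.23271889.
Var(ȳ) = (1 − 0.23271889)·13460/1111 = 0.76728111·12.115212 = 9.2957729.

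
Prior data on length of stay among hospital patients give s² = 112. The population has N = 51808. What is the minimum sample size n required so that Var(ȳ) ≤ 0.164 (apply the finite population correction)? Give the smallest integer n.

675

Without fpc, n₀ = s²/D = 112/0.164 = 682.9268.
With fpc, (1 − n/N)·s²/n ≤ D requires n ≥ n₀/(1 + n₀/N) = 682.9268/(1 + 682.9268/51808) = 674.0417.
Rounding up, n = 675.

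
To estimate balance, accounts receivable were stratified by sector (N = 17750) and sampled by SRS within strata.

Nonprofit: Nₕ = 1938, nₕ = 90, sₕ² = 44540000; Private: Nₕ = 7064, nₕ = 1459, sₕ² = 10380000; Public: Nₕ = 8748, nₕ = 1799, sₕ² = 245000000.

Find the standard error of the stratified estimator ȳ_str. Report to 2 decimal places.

181.10

Var(ȳ_str) = Σₕ Wₕ²(1 − fₕ)sₕ²/nₕ with Wₕ = Nₕ/N, N = 17750.
Nonprofit: Wₕ = 0.10918310; term = 0.10918310²·(1 − 0.04643963)·44540000/90 = 5625.5725.
Private: Wₕ = 0.39797183; term = 0.39797183²·(1 − 0.20654020)·10380000/1459 = 894.07027.
Public: Wₕ = 0.49284507; term = 0.49284507²·(1 − 0.20564701)·245000000/1799 = 26276.607.
Sum = 32796.25.
SE = √(32796.25) = 181.10.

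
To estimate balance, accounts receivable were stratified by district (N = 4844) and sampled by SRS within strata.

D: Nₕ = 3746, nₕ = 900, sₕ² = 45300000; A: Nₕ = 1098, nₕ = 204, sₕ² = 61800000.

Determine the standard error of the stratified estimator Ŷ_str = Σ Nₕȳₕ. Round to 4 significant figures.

913200

Var(Ŷ_str) = Σₕ Nₕ²(1 − fₕ)sₕ²/nₕ.
D: 3746²·(1 − 900/3746)·45300000/900 = 5.3660951 × 10^11.
A: 1098²·(1 − 204/1098)·61800000/204 = 2.9737069 × 10^11.
Sum = 8.339802 × 10^11.
SE = √(8.339802 × 10^11) = 913200.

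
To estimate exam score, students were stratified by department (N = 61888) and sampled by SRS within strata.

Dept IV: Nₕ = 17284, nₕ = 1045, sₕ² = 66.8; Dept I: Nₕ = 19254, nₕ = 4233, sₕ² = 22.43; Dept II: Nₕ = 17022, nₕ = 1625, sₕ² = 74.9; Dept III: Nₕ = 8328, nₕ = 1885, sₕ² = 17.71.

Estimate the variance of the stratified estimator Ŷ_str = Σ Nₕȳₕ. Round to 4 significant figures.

Var(Ŷ_str) = Σₕ Nₕ²(1 − fₕ)sₕ²/nₕ.
Dept IV: 17284²·(1 − 1045/17284)·66.8/1045 = 1.7941705 × 10^7.
Dept I: 19254²·(1 − 4233/19254)·22.43/4233 = 1.5325012 × 10^6.
Dept II: 17022²·(1 − 1625/17022)·74.9/1625 = 1.2080228 × 10^7.
Dept III: 8328²·(1 − 1885/8328)·17.71/1885 = 504122.47.
Sum = 3.2058557 × 10^7.

3.206 × 10^7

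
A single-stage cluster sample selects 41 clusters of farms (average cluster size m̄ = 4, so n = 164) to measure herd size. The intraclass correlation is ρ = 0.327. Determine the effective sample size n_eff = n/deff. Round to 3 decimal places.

deff = 1 + (4 − 1)·0.327 = 1 + 0.981 = 1.981.
n_eff = 164 / 1.981 = 82.786.

82.786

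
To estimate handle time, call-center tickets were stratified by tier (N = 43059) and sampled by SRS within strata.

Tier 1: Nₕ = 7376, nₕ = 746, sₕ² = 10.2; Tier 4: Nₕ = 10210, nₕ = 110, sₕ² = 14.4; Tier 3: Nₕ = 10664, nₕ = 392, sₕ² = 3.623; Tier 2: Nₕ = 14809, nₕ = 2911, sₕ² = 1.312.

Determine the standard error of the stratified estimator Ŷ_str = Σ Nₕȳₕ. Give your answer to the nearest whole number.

3906

Var(Ŷ_str) = Σₕ Nₕ²(1 − fₕ)sₕ²/nₕ.
Tier 1: 7376²·(1 − 746/7376)·10.2/746 = 668645.28.
Tier 4: 10210²·(1 − 110/10210)·14.4/110 = 1.3499476 × 10^7.
Tier 3: 10664²·(1 − 392/10664)·3.623/392 = 1.0124123 × 10^6.
Tier 2: 14809²·(1 − 2911/14809)·1.312/2911 = 79412.95.
Sum = 1.5259947 × 10^7.
SE = √(1.5259947 × 10^7) = 3906.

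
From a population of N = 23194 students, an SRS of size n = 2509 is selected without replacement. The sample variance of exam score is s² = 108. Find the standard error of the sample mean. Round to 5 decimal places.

0.19593

Under SRS without replacement, Var(ȳ) = (1 − f)·s²/n with f = n/N = 2509/23194 = 0.10817453.
Var(ȳ) = (1 − 0.10817453)·108/2509 = 0.89182547·0.043045038 = 0.038388661.
SE(ȳ) = √(0.038388661) = 0.19593.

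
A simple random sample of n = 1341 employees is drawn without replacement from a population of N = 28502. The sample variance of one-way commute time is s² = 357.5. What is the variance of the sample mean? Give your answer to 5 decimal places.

0.25405

Under SRS without replacement, Var(ȳ) = (1 − f)·s²/n with f = n/N = 1341/28502 = 0.04704933.
Var(ȳ) = (1 − 0.04704933)·357.5/1341 = 0.95295067·0.2665921 = 0.25404912.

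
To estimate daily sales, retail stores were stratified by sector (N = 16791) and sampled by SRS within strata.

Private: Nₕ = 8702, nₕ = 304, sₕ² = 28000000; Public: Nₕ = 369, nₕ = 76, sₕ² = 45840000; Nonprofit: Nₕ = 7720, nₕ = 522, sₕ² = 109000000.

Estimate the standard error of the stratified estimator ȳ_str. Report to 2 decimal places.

255.46

Var(ȳ_str) = Σₕ Wₕ²(1 − fₕ)sₕ²/nₕ with Wₕ = Nₕ/N, N = 16791.
Private: Wₕ = 0.51825383; term = 0.51825383²·(1 − 0.03493450)·28000000/304 = 23874.06.
Public: Wₕ = 0.02197606; term = 0.02197606²·(1 − 0.20596206)·45840000/76 = 231.298.
Nonprofit: Wₕ = 0.45977011; term = 0.45977011²·(1 − 0.06761658)·109000000/522 = 41155.892.
Sum = 65261.25.
SE = √(65261.25) = 255.46.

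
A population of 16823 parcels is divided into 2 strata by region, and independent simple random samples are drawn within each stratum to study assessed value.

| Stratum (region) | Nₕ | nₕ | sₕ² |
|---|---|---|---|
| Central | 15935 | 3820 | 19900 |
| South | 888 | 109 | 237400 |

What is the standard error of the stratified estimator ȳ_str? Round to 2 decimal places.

2.98

Var(ȳ_str) = Σₕ Wₕ²(1 − fₕ)sₕ²/nₕ with Wₕ = Nₕ/N, N = 16823.
Central: Wₕ = 0.94721512; term = 0.94721512²·(1 − 0.23972388)·19900/3820 = 3.5535163.
South: Wₕ = 0.05278488; term = 0.05278488²·(1 − 0.12274775)·237400/109 = 5.323506.
Sum = 8.8770223.
SE = √(8.8770223) = 2.98.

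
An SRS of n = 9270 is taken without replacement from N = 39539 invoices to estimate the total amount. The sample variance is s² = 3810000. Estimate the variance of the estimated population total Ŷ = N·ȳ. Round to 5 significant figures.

Var(Ŷ) = N²·Var(ȳ) = N²·(1 − n/N)·s²/n.
f = 9270/39539 = 0.23445206; Var(ȳ) = 0.76554794·3810000/9270 = 314.64268.
Var(Ŷ) = 39539² · 314.64268 = 4.9189113 × 10^11.

4.9189 × 10^11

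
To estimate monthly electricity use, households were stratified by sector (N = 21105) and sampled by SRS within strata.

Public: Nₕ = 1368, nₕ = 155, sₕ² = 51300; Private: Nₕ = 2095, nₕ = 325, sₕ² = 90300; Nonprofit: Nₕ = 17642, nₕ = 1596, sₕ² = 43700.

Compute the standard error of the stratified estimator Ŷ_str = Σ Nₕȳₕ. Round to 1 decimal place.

Var(Ŷ_str) = Σₕ Nₕ²(1 − fₕ)sₕ²/nₕ.
Public: 1368²·(1 − 155/1368)·51300/155 = 5.4920258 × 10^8.
Private: 2095²·(1 − 325/2095)·90300/325 = 1.0302952 × 10^9.
Nonprofit: 17642²·(1 − 1596/17642)·43700/1596 = 7.7510967 × 10^9.
Sum = 9.3305945 × 10^9.
SE = √(9.3305945 × 10^9) = 96595.0.

96595.0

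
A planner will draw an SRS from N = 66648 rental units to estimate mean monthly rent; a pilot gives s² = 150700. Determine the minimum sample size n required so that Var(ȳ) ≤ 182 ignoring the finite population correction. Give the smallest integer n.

829

Without fpc, n₀ = s²/D = 150700/182 = 828.0220.
Rounding up, n = 829.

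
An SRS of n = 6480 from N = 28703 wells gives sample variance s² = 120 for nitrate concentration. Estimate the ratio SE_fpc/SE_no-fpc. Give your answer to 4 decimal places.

f = n/N = 6480/28703 = 0.22576037.
SE_no-fpc = √(s²/n) = 0.13608276; SE_fpc = √((1−f)s²/n) = 0.11974043.
Ratio = √(1−f) = 0.87990887.

0.8799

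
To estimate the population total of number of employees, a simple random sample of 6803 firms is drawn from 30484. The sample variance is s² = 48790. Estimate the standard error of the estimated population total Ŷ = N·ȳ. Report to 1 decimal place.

71953.4

Var(Ŷ) = N²·Var(ȳ) = N²·(1 − n/N)·s²/n.
f = 6803/30484 = 0.22316625; Var(ȳ) = 0.77683375·48790/6803 = 5.5713242.
Var(Ŷ) = 30484² · 5.5713242 = 5.1772882 × 10^9.
SE(Ŷ) = √(5.1772882 × 10^9) = 71953.4.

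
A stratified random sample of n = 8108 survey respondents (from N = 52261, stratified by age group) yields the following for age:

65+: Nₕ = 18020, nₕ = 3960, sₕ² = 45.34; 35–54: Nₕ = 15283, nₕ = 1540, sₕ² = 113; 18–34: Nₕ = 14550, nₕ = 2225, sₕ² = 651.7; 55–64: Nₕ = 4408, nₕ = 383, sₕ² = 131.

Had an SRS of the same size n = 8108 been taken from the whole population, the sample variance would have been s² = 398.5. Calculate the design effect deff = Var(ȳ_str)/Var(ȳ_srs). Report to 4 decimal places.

Var(ȳ_str) = Σ Wₕ²(1−fₕ)sₕ²/nₕ with Wₕ = Nₕ/52261:
  65+: (18020/52261)²·(1−3960/18020)·45.34/3960 = 0.0010621137
  35–54: (15283/52261)²·(1−1540/15283)·113/1540 = 0.0056427713
  18–34: (14550/52261)²·(1−2225/14550)·651.7/2225 = 0.019231457
  55–64: (4408/52261)²·(1−383/4408)·131/383 = 0.0022219003
  → Var(ȳ_str) = 0.028158242.
Var(ȳ_srs) = (1 − 8108/52261)·398.5/8108 = 0.0415238.
deff = 0.028158242 / 0.0415238 = 0.6781.

0.6781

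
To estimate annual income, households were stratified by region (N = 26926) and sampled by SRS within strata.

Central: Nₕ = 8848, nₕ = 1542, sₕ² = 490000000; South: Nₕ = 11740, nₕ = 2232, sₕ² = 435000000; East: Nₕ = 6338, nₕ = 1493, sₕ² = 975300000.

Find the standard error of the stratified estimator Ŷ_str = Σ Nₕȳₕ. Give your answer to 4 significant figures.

Var(Ŷ_str) = Σₕ Nₕ²(1 − fₕ)sₕ²/nₕ.
Central: 8848²·(1 − 1542/8848)·490000000/1542 = 2.0541705 × 10^13.
South: 11740²·(1 − 2232/11740)·435000000/2232 = 2.1754662 × 10^13.
East: 6338²·(1 − 1493/6338)·975300000/1493 = 2.00597 × 10^13.
Sum = 6.2356067 × 10^13.
SE = √(6.2356067 × 10^13) = 7.897 × 10^6.

7.897 × 10^6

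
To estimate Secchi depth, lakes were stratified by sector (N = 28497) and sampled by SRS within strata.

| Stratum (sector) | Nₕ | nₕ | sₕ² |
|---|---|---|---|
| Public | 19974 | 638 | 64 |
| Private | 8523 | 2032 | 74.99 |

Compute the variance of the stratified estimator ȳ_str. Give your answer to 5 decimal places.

Var(ȳ_str) = Σₕ Wₕ²(1 − fₕ)sₕ²/nₕ with Wₕ = Nₕ/N, N = 28497.
Public: Wₕ = 0.70091589; term = 0.70091589²·(1 − 0.03194152)·64/638 = 0.047708163.
Private: Wₕ = 0.29908411; term = 0.29908411²·(1 − 0.23841370)·74.99/2032 = 0.0025141169.
Sum = 0.05022228.

0.05022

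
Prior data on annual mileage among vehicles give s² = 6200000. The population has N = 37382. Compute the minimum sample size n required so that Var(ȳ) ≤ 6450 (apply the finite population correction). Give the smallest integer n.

938

Without fpc, n₀ = s²/D = 6200000/6450 = 961.2403.
With fpc, (1 − n/N)·s²/n ≤ D requires n ≥ n₀/(1 + n₀/N) = 961.2403/(1 + 961.2403/37382) = 937.1426.
Rounding up, n = 938.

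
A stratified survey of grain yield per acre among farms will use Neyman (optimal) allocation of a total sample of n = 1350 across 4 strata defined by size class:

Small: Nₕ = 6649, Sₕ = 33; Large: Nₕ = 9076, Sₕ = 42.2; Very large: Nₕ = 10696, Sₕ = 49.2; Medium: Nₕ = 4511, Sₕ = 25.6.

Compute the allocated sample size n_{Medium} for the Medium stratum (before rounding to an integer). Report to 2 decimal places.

Neyman allocation: nₕ = n·NₕSₕ / Σⱼ NⱼSⱼ.
Σ NⱼSⱼ = 6649·33 + 9076·42.2 + 10696·49.2 + 4511·25.6 = 1.244149 × 10^6.
n_{Medium} = 1350·4511·25.6 / (1.244149 × 10^6) = 125.31.

125.31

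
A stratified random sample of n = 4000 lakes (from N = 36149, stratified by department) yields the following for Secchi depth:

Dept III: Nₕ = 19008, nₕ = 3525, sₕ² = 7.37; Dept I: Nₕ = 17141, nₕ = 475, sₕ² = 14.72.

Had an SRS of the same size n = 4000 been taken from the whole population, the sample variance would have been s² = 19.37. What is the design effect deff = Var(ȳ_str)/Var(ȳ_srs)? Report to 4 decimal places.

Var(ȳ_str) = Σ Wₕ²(1−fₕ)sₕ²/nₕ with Wₕ = Nₕ/36149:
  Dept III: (19008/36149)²·(1−3525/19008)·7.37/3525 = 4.7087684 × 10^-4
  Dept I: (17141/36149)²·(1−475/17141)·14.72/475 = 0.0067746858
  → Var(ȳ_str) = 0.0072455626.
Var(ȳ_srs) = (1 − 4000/36149)·19.37/4000 = 0.0043066622.
deff = 0.0072455626 / 0.0043066622 = 1.6824.

1.6824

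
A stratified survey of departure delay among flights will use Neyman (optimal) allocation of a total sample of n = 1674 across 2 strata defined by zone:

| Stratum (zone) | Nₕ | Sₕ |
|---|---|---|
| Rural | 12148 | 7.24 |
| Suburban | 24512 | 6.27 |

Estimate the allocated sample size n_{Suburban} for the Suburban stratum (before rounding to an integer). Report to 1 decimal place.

1064.7

Neyman allocation: nₕ = n·NₕSₕ / Σⱼ NⱼSⱼ.
Σ NⱼSⱼ = 12148·7.24 + 24512·6.27 = 241641.76.
n_{Suburban} = 1674·24512·6.27 / 241641.76 = 1064.7.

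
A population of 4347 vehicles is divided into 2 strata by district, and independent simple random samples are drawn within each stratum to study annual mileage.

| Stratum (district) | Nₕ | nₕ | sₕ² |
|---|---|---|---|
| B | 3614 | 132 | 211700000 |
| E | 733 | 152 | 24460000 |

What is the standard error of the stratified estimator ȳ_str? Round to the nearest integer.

Var(ȳ_str) = Σₕ Wₕ²(1 − fₕ)sₕ²/nₕ with Wₕ = Nₕ/N, N = 4347.
B: Wₕ = 0.83137796; term = 0.83137796²·(1 − 0.03652463)·211700000/132 = 1.0680327 × 10^6.
E: Wₕ = 0.16862204; term = 0.16862204²·(1 − 0.20736698)·24460000/152 = 3626.7172.
Sum = 1.0716594 × 10^6.
SE = √(1.0716594 × 10^6) = 1035.

1035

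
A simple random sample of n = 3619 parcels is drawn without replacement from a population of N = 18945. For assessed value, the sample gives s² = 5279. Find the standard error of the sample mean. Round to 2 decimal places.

1.09

Under SRS without replacement, Var(ȳ) = (1 − f)·s²/n with f = n/N = 3619/18945 = 0.19102666.
Var(ȳ) = (1 − 0.19102666)·5279/3619 = 0.80897334·1.4586902 = 1.1800415.
SE(ȳ) = √(1.1800415) = 1.09.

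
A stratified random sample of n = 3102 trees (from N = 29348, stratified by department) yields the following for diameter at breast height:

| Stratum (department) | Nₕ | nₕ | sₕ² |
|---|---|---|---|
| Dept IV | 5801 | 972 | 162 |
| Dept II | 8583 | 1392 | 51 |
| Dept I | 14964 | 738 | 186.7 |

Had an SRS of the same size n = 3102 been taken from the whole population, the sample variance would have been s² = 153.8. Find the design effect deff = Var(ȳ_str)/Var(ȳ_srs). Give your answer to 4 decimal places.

1.5916

Var(ȳ_str) = Σ Wₕ²(1−fₕ)sₕ²/nₕ with Wₕ = Nₕ/29348:
  Dept IV: (5801/29348)²·(1−972/5801)·162/972 = 0.0054206554
  Dept II: (8583/29348)²·(1−1392/8583)·51/1392 = 0.0026254414
  Dept I: (14964/29348)²·(1−738/14964)·186.7/738 = 0.062526114
  → Var(ȳ_str) = 0.070572211.
Var(ȳ_srs) = (1 − 3102/29348)·153.8/3102 = 0.044340354.
deff = 0.070572211 / 0.044340354 = 1.5916.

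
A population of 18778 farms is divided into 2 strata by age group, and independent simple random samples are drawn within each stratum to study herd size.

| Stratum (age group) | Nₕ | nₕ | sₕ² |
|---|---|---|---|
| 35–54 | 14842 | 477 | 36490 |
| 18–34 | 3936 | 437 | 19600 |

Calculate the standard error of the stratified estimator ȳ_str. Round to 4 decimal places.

Var(ȳ_str) = Σₕ Wₕ²(1 − fₕ)sₕ²/nₕ with Wₕ = Nₕ/N, N = 18778.
35–54: Wₕ = 0.79039301; term = 0.79039301²·(1 − 0.03213853)·36490/477 = 46.254594.
18–34: Wₕ = 0.20960699; term = 0.20960699²·(1 − 0.11102642)·19600/437 = 1.7517616.
Sum = 48.006356.
SE = √(48.006356) = 6.9287.

6.9287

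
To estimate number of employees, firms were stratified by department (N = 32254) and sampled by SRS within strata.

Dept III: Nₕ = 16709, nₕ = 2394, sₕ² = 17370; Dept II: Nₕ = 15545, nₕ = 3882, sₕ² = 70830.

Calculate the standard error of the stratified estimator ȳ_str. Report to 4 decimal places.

2.2018

Var(ȳ_str) = Σₕ Wₕ²(1 − fₕ)sₕ²/nₕ with Wₕ = Nₕ/N, N = 32254.
Dept III: Wₕ = 0.51804427; term = 0.51804427²·(1 − 0.14327608)·17370/2394 = 1.6682085.
Dept II: Wₕ = 0.48195573; term = 0.48195573²·(1 − 0.24972660)·70830/3882 = 3.1797688.
Sum = 4.8479773.
SE = √(4.8479773) = 2.2018.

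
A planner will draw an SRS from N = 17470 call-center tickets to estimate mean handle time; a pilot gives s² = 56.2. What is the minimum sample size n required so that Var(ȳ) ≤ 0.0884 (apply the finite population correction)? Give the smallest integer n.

Without fpc, n₀ = s²/D = 56.2/0.0884 = 635.7466.
With fpc, (1 − n/N)·s²/n ≤ D requires n ≥ n₀/(1 + n₀/N) = 635.7466/(1 + 635.7466/17470) = 613.4236.
Rounding up, n = 614.

614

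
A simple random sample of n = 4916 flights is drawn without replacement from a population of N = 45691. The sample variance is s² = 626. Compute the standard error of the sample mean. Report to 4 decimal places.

0.3371

Under SRS without replacement, Var(ȳ) = (1 − f)·s²/n with f = n/N = 4916/45691 = 0.10759230.
Var(ȳ) = (1 − 0.10759230)·626/4916 = 0.89240770·0.1273393 = 0.11363857.
SE(ȳ) = √(0.11363857) = 0.3371.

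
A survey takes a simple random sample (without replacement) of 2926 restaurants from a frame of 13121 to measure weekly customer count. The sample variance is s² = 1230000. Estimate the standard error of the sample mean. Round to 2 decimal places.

Under SRS without replacement, Var(ȳ) = (1 − f)·s²/n with f = n/N = 2926/13121 = 0.22300130.
Var(ȳ) = (1 − 0.22300130)·1230000/2926 = 0.77699870·420.3691 = 326.62625.
SE(ȳ) = √(326.62625) = 18.07.

18.07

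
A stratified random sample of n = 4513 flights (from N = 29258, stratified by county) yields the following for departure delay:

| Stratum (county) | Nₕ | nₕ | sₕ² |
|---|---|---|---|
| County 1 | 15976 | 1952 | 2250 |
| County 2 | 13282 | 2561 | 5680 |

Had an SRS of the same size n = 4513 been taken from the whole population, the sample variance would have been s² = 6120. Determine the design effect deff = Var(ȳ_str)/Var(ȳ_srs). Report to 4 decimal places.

Var(ȳ_str) = Σ Wₕ²(1−fₕ)sₕ²/nₕ with Wₕ = Nₕ/29258:
  County 1: (15976/29258)²·(1−1952/15976)·2250/1952 = 0.30168477
  County 2: (13282/29258)²·(1−2561/13282)·5680/2561 = 0.36893364
  → Var(ȳ_str) = 0.67061841.
Var(ȳ_srs) = (1 − 4513/29258)·6120/4513 = 1.1469089.
deff = 0.67061841 / 1.1469089 = 0.5847.

0.5847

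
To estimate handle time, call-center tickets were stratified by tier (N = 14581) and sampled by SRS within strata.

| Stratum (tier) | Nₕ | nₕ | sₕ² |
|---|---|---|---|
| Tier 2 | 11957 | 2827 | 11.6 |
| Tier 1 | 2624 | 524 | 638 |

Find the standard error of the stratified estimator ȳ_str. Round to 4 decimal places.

Var(ȳ_str) = Σₕ Wₕ²(1 − fₕ)sₕ²/nₕ with Wₕ = Nₕ/N, N = 14581.
Tier 2: Wₕ = 0.82003978; term = 0.82003978²·(1 − 0.23643054)·11.6/2827 = 0.0021069322.
Tier 1: Wₕ = 0.17996022; term = 0.17996022²·(1 − 0.19969512)·638/524 = 0.031557159.
Sum = 0.033664091.
SE = √(0.033664091) = 0.1835.

0.1835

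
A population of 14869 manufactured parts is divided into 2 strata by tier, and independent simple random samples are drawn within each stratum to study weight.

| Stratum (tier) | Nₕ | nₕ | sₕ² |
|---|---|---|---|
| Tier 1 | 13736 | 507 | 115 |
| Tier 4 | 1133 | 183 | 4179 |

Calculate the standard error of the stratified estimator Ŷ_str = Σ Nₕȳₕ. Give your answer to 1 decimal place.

8111.5

Var(Ŷ_str) = Σₕ Nₕ²(1 − fₕ)sₕ²/nₕ.
Tier 1: 13736²·(1 − 507/13736)·115/507 = 4.1217076 × 10^7.
Tier 4: 1133²·(1 − 183/1133)·4179/183 = 2.4579599 × 10^7.
Sum = 6.5796675 × 10^7.
SE = √(6.5796675 × 10^7) = 8111.5.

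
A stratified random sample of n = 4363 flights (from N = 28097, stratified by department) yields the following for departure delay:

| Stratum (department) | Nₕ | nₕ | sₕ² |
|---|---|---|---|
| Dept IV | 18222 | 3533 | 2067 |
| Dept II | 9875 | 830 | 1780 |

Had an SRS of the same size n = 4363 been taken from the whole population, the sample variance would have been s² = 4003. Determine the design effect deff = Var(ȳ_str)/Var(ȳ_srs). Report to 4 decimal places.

0.5690

Var(ȳ_str) = Σ Wₕ²(1−fₕ)sₕ²/nₕ with Wₕ = Nₕ/28097:
  Dept IV: (18222/28097)²·(1−3533/18222)·2067/3533 = 0.19836507
  Dept II: (9875/28097)²·(1−830/9875)·1780/830 = 0.24264295
  → Var(ȳ_str) = 0.44100802.
Var(ȳ_srs) = (1 − 4363/28097)·4003/4363 = 0.77501724.
deff = 0.44100802 / 0.77501724 = 0.5690.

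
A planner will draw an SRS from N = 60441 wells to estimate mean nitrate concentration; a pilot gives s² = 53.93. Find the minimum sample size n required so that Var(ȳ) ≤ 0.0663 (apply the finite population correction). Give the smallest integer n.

Without fpc, n₀ = s²/D = 53.93/0.0663 = 813.4238.
With fpc, (1 − n/N)·s²/n ≤ D requires n ≥ n₀/(1 + n₀/N) = 813.4238/(1 + 813.4238/60441) = 802.6220.
Rounding up, n = 803.

803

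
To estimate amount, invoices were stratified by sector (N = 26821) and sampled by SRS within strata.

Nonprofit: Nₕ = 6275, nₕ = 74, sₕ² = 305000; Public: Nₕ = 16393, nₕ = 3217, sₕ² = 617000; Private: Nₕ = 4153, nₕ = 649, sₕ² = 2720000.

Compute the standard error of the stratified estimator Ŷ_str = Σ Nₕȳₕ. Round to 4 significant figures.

512600

Var(Ŷ_str) = Σₕ Nₕ²(1 − fₕ)sₕ²/nₕ.
Nonprofit: 6275²·(1 − 74/6275)·305000/74 = 1.6037755 × 10^11.
Public: 16393²·(1 − 3217/16393)·617000/3217 = 4.1426298 × 10^10.
Private: 4153²·(1 − 649/4153)·2720000/649 = 6.0988821 × 10^10.
Sum = 2.6279267 × 10^11.
SE = √(2.6279267 × 10^11) = 512600.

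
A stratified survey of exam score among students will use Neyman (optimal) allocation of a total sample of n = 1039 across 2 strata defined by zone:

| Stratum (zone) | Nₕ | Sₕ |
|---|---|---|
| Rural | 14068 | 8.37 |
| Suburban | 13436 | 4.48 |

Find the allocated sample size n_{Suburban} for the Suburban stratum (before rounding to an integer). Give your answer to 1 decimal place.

Neyman allocation: nₕ = n·NₕSₕ / Σⱼ NⱼSⱼ.
Σ NⱼSⱼ = 14068·8.37 + 13436·4.48 = 177942.44.
n_{Suburban} = 1039·13436·4.48 / 177942.44 = 351.5.

351.5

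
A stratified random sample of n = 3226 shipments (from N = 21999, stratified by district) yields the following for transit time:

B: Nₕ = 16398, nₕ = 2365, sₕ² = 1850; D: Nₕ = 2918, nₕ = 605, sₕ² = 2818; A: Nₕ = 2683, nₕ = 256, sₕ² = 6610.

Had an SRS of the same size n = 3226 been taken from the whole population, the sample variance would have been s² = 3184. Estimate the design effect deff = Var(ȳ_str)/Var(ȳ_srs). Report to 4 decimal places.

Var(ȳ_str) = Σ Wₕ²(1−fₕ)sₕ²/nₕ with Wₕ = Nₕ/21999:
  B: (16398/21999)²·(1−2365/16398)·1850/2365 = 0.37194276
  D: (2918/21999)²·(1−605/2918)·2818/605 = 0.064959198
  A: (2683/21999)²·(1−256/2683)·6610/256 = 0.347413
  → Var(ȳ_str) = 0.78431496.
Var(ȳ_srs) = (1 − 3226/21999)·3184/3226 = 0.84224693.
deff = 0.78431496 / 0.84224693 = 0.9312.

0.9312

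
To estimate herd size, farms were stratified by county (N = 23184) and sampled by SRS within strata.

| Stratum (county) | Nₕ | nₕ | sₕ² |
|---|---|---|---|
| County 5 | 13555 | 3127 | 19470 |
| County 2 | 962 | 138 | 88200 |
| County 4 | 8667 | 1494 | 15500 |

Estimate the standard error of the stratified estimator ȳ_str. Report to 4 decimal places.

Var(ȳ_str) = Σₕ Wₕ²(1 − fₕ)sₕ²/nₕ with Wₕ = Nₕ/N, N = 23184.
County 5: Wₕ = 0.58467046; term = 0.58467046²·(1 − 0.23068978)·19470/3127 = 1.6374267.
County 2: Wₕ = 0.04149413; term = 0.04149413²·(1 − 0.14345114)·88200/138 = 0.94257311.
County 4: Wₕ = 0.37383540; term = 0.37383540²·(1 − 0.17237799)·15500/1494 = 1.19998.
Sum = 3.7799798.
SE = √(3.7799798) = 1.9442.

1.9442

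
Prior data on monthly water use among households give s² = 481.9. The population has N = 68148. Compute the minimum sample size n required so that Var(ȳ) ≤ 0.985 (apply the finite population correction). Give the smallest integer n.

486

Without fpc, n₀ = s²/D = 481.9/0.985 = 489.2386.
With fpc, (1 − n/N)·s²/n ≤ D requires n ≥ n₀/(1 + n₀/N) = 489.2386/(1 + 489.2386/68148) = 485.7514.
Rounding up, n = 486.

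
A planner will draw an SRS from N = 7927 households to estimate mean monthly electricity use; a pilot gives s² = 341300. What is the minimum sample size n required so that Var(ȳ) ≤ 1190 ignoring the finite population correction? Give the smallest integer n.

Without fpc, n₀ = s²/D = 341300/1190 = 286.8067.
Rounding up, n = 287.

287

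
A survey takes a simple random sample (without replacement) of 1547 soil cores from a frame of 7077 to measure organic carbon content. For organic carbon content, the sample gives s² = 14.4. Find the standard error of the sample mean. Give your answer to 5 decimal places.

Under SRS without replacement, Var(ȳ) = (1 − f)·s²/n with f = n/N = 1547/7077 = 0.21859545.
Var(ȳ) = (1 − 0.21859545)·14.4/1547 = 0.78140455·0.0093083387 = 0.0072735782.
SE(ȳ) = √(0.0072735782) = 0.08529.

0.08529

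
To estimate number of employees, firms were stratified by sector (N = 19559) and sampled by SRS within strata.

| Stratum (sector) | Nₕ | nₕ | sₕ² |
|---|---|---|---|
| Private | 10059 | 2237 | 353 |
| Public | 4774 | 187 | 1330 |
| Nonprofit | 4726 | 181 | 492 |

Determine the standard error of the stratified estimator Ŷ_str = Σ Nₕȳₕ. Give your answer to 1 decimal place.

15051.6

Var(Ŷ_str) = Σₕ Nₕ²(1 − fₕ)sₕ²/nₕ.
Private: 10059²·(1 − 2237/10059)·353/2237 = 1.241599 × 10^7.
Public: 4774²·(1 − 187/4774)·1330/187 = 1.5574754 × 10^8.
Nonprofit: 4726²·(1 − 181/4726)·492/181 = 5.8386727 × 10^7.
Sum = 2.2655026 × 10^8.
SE = √(2.2655026 × 10^8) = 15051.6.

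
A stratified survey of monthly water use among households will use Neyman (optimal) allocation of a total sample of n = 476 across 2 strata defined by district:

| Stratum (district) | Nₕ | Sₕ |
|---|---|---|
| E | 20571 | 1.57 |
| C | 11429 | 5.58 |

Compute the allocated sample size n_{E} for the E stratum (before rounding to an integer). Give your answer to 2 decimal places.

Neyman allocation: nₕ = n·NₕSₕ / Σⱼ NⱼSⱼ.
Σ NⱼSⱼ = 20571·1.57 + 11429·5.58 = 96070.29.
n_{E} = 476·20571·1.57 / 96070.29 = 160.02.

160.02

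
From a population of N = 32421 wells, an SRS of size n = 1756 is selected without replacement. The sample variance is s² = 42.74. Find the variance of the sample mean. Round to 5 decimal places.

0.02302

Under SRS without replacement, Var(ȳ) = (1 − f)·s²/n with f = n/N = 1756/32421 = 0.05416243.
Var(ȳ) = (1 − 0.05416243)·42.74/1756 = 0.94583757·0.024339408 = 0.023021126.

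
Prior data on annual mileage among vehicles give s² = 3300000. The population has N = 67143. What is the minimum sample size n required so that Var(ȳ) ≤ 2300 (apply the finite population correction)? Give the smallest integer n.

1405

Without fpc, n₀ = s²/D = 3300000/2300 = 1434.7826.
With fpc, (1 − n/N)·s²/n ≤ D requires n ≥ n₀/(1 + n₀/N) = 1434.7826/(1 + 1434.7826/67143) = 1404.7641.
Rounding up, n = 1405.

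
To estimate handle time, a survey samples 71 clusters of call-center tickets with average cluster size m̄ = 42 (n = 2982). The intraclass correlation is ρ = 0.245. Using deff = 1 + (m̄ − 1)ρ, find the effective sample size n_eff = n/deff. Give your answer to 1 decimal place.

deff = 1 + (42 − 1)·0.245 = 1 + 10.045 = 11.045.
n_eff = 2982 / 11.045 = 270.0.

270.0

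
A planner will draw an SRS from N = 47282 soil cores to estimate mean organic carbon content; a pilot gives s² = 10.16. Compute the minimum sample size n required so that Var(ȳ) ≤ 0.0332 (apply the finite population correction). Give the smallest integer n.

Without fpc, n₀ = s²/D = 10.16/0.0332 = 306.0241.
With fpc, (1 − n/N)·s²/n ≤ D requires n ≥ n₀/(1 + n₀/N) = 306.0241/(1 + 306.0241/47282) = 304.0562.
Rounding up, n = 305.

305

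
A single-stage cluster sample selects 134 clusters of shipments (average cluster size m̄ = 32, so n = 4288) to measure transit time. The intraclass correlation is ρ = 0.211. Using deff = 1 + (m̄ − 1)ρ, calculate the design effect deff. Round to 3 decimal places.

7.541

deff = 1 + (32 − 1)·0.211 = 1 + 6.541 = 7.541.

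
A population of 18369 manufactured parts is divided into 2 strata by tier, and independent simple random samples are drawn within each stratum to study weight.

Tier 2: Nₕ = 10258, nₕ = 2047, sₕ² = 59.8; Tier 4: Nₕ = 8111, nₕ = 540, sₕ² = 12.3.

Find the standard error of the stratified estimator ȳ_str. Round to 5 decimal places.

Var(ȳ_str) = Σₕ Wₕ²(1 − fₕ)sₕ²/nₕ with Wₕ = Nₕ/N, N = 18369.
Tier 2: Wₕ = 0.55844085; term = 0.55844085²·(1 − 0.19955157)·59.8/2047 = 0.0072924097.
Tier 4: Wₕ = 0.44155915; term = 0.44155915²·(1 − 0.06657625)·12.3/540 = 0.0041454146.
Sum = 0.011437824.
SE = √(0.011437824) = 0.10695.

0.10695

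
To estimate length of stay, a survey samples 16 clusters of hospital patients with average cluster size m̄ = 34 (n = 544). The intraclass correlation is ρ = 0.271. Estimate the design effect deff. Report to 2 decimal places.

9.94

deff = 1 + (34 − 1)·0.271 = 1 + 8.943 = 9.943.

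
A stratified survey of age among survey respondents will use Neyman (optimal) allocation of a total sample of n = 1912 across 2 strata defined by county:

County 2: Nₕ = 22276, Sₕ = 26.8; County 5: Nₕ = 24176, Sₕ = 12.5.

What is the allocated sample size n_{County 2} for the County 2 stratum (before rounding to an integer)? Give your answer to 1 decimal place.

1269.4

Neyman allocation: nₕ = n·NₕSₕ / Σⱼ NⱼSⱼ.
Σ NⱼSⱼ = 22276·26.8 + 24176·12.5 = 899196.8.
n_{County 2} = 1912·22276·26.8 / 899196.8 = 1269.4.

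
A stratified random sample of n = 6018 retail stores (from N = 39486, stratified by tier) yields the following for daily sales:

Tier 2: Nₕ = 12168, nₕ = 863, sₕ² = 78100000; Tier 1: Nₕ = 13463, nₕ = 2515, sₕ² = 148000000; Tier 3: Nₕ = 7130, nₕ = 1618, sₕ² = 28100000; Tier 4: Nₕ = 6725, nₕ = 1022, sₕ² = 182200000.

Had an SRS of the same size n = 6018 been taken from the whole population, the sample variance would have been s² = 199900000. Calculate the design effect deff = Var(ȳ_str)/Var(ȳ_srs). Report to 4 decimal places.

Var(ȳ_str) = Σ Wₕ²(1−fₕ)sₕ²/nₕ with Wₕ = Nₕ/39486:
  Tier 2: (12168/39486)²·(1−863/12168)·78100000/863 = 7984.4264
  Tier 1: (13463/39486)²·(1−2515/13463)·148000000/2515 = 5563.0643
  Tier 3: (7130/39486)²·(1−1618/7130)·28100000/1618 = 437.76422
  Tier 4: (6725/39486)²·(1−1022/6725)·182200000/1022 = 4385.3762
  → Var(ȳ_str) = 18370.631.
Var(ȳ_srs) = (1 − 6018/39486)·199900000/6018 = 28154.462.
deff = 18370.631 / 28154.462 = 0.6525.

0.6525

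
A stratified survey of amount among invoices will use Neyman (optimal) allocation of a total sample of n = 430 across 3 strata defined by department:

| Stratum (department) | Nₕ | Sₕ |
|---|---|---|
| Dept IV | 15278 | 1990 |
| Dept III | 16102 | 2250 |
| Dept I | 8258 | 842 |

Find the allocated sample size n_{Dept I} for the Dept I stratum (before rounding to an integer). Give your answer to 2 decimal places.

Neyman allocation: nₕ = n·NₕSₕ / Σⱼ NⱼSⱼ.
Σ NⱼSⱼ = 15278·1990 + 16102·2250 + 8258·842 = 7.3585956 × 10^7.
n_{Dept I} = 430·8258·842 / (7.3585956 × 10^7) = 40.63.

40.63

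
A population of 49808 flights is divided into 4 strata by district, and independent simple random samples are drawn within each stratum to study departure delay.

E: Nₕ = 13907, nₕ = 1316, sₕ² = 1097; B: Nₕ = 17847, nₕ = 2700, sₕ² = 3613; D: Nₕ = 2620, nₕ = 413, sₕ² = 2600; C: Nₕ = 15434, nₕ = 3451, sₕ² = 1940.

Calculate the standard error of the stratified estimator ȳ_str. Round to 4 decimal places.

Var(ȳ_str) = Σₕ Wₕ²(1 − fₕ)sₕ²/nₕ with Wₕ = Nₕ/N, N = 49808.
E: Wₕ = 0.27921217; term = 0.27921217²·(1 − 0.09462860)·1097/1316 = 0.058836416.
B: Wₕ = 0.35831593; term = 0.35831593²·(1 − 0.15128593)·3613/2700 = 0.14581354.
D: Wₕ = 0.05260199; term = 0.05260199²·(1 − 0.15763359)·2600/413 = 0.014673331.
C: Wₕ = 0.30986990; term = 0.30986990²·(1 − 0.22359725)·1940/3451 = 0.041908548.
Sum = 0.26123184.
SE = √(0.26123184) = 0.5111.

0.5111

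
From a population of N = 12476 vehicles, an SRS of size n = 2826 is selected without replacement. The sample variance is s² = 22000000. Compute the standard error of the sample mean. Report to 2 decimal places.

Under SRS without replacement, Var(ȳ) = (1 − f)·s²/n with f = n/N = 2826/12476 = 0.22651491.
Var(ȳ) = (1 − 0.22651491)·22000000/2826 = 0.77348509·7784.8549 = 6021.4692.
SE(ȳ) = √(6021.4692) = 77.60.

77.60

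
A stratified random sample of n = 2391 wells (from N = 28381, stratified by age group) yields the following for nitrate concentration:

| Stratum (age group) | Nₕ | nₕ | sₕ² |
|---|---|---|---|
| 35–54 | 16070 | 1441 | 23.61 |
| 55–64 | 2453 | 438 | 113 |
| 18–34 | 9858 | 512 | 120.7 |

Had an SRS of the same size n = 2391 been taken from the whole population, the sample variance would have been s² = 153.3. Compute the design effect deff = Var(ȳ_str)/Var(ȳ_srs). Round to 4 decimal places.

Var(ȳ_str) = Σ Wₕ²(1−fₕ)sₕ²/nₕ with Wₕ = Nₕ/28381:
  35–54: (16070/28381)²·(1−1441/16070)·23.61/1441 = 0.0047819732
  55–64: (2453/28381)²·(1−438/2453)·113/438 = 0.0015831481
  18–34: (9858/28381)²·(1−512/9858)·120.7/512 = 0.026964757
  → Var(ȳ_str) = 0.033329878.
Var(ȳ_srs) = (1 − 2391/28381)·153.3/2391 = 0.058713932.
deff = 0.033329878 / 0.058713932 = 0.5677.

0.5677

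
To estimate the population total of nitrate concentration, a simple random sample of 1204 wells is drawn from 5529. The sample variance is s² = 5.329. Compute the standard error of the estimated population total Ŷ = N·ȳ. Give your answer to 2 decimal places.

325.33

Var(Ŷ) = N²·Var(ȳ) = N²·(1 − n/N)·s²/n.
f = 1204/5529 = 0.21776090; Var(ȳ) = 0.78223910·5.329/1204 = 0.0034622526.
Var(Ŷ) = 5529² · 0.0034622526 = 105840.51.
SE(Ŷ) = √(105840.51) = 325.33.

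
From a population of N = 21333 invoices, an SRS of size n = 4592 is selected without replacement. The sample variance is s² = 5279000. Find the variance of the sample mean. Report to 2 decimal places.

Under SRS without replacement, Var(ȳ) = (1 − f)·s²/n with f = n/N = 4592/21333 = 0.21525336.
Var(ȳ) = (1 − 0.21525336)·5279000/4592 = 0.78474664·1149.608 = 902.15102.

902.15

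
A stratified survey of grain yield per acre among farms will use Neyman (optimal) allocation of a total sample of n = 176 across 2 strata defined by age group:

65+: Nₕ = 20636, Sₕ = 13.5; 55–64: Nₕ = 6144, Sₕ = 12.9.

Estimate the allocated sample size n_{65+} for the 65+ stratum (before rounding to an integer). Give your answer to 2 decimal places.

Neyman allocation: nₕ = n·NₕSₕ / Σⱼ NⱼSⱼ.
Σ NⱼSⱼ = 20636·13.5 + 6144·12.9 = 357843.6.
n_{65+} = 176·20636·13.5 / 357843.6 = 137.02.

137.02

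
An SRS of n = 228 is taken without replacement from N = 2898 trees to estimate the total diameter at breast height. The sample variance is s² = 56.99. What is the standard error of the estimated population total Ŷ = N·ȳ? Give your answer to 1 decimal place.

1390.7

Var(Ŷ) = N²·Var(ȳ) = N²·(1 − n/N)·s²/n.
f = 228/2898 = 0.07867495; Var(ȳ) = 0.92132505·56.99/228 = 0.23029085.
Var(Ŷ) = 2898² · 0.23029085 = 1.9340756 × 10^6.
SE(Ŷ) = √(1.9340756 × 10^6) = 1390.7.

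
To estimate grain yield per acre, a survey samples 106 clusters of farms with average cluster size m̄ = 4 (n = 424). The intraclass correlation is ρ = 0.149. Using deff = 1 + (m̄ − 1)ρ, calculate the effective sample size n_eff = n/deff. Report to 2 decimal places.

deff = 1 + (4 − 1)·0.149 = 1 + 0.447 = 1.447.
n_eff = 424 / 1.447 = 293.02.

293.02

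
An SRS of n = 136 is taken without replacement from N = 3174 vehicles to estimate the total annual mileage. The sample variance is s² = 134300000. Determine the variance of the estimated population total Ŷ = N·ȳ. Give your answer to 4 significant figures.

Var(Ŷ) = N²·Var(ȳ) = N²·(1 − n/N)·s²/n.
f = 136/3174 = 0.04284814; Var(ȳ) = 0.95715186·134300000/136 = 945187.46.
Var(Ŷ) = 3174² · 945187.46 = 9.5220793 × 10^12.

9.522 × 10^12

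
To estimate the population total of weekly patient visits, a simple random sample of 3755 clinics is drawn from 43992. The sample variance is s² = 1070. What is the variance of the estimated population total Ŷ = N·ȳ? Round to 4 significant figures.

5.044 × 10^8

Var(Ŷ) = N²·Var(ȳ) = N²·(1 − n/N)·s²/n.
f = 3755/43992 = 0.08535643; Var(ȳ) = 0.91464357·1070/3755 = 0.26063079.
Var(Ŷ) = 43992² · 0.26063079 = 5.0439774 × 10^8.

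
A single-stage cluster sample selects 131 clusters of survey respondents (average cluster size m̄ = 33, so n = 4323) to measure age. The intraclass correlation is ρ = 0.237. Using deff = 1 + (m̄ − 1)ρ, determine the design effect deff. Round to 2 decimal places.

8.58

deff = 1 + (33 − 1)·0.237 = 1 + 7.584 = 8.584.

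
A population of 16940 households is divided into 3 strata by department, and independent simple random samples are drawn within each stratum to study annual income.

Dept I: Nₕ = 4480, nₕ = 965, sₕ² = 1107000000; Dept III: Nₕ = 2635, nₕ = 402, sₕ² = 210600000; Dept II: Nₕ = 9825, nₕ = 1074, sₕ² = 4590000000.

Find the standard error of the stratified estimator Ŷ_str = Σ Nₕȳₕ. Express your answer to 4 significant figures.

1.971 × 10^7

Var(Ŷ_str) = Σₕ Nₕ²(1 − fₕ)sₕ²/nₕ.
Dept I: 4480²·(1 − 965/4480)·1107000000/965 = 1.8064405 × 10^13.
Dept III: 2635²·(1 − 402/2635)·210600000/402 = 3.0824899 × 10^12.
Dept II: 9825²·(1 − 1074/9825)·4590000000/1074 = 3.6745033 × 10^14.
Sum = 3.8859722 × 10^14.
SE = √(3.8859722 × 10^14) = 1.971 × 10^7.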